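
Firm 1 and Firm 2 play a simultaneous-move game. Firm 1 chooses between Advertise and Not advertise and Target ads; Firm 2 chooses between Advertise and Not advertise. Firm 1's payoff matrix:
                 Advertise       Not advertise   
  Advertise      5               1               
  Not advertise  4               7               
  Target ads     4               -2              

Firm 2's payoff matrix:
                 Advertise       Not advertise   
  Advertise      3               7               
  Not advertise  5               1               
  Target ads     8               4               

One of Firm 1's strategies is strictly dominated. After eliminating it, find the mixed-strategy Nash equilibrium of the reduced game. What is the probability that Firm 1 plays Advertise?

Firm 1's strategy Target ads is strictly dominated by Advertise: 5 > 4 and 1 > -2. Eliminate Target ads.
Firm 1's mix must leave Firm 2 indifferent between Advertise and Not advertise.
  Firm 2's expected payoff from Advertise: p·3 + (1−p)·5 = -2p + 5
  Firm 2's expected payoff from Not advertise: p·7 + (1−p)·1 = 6p + 1
  -2p + 5 = 6p + 1  ⇒  -8p = -4  ⇒  p = 1/2.

p = 1/2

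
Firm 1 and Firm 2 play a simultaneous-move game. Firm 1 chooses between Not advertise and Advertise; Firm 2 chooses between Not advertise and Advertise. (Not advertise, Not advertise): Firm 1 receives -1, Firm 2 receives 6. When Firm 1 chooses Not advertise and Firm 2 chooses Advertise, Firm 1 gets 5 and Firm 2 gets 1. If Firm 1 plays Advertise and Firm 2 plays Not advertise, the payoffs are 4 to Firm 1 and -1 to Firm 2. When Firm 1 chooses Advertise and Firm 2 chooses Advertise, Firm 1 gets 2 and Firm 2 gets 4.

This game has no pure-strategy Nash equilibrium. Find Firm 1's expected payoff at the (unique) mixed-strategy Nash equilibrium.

11/4

For Firm 1 to be willing to mix, Firm 1 must be indifferent between Not advertise and Advertise, which pins down Firm 2's mix.
  Firm 1's payoff to Not advertise: q·(-1) + (1−q)·5 = -6q + 5
  Firm 1's payoff to Advertise: q·4 + (1−q)·2 = 2q + 2
  -6q + 5 = 2q + 2  ⇒  -8q = -3  ⇒  q = 3/8.
At equilibrium Firm 1 is indifferent across rows, so Firm 1's payoff equals the payoff from Not advertise: (3/8)·(-1) + (5/8)·5 = 11/4.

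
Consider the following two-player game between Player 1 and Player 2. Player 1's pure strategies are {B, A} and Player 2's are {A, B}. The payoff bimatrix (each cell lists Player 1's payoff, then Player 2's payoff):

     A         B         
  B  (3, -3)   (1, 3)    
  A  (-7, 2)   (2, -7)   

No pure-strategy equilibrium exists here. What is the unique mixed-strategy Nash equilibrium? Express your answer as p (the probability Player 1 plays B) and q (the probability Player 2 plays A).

In a mixed equilibrium Player 2 is indifferent between A and B; this condition fixes p.
  Player 2's payoff to A: p·(-3) + (1−p)·2 = -5p + 2
  Player 2's payoff to B: p·3 + (1−p)·(-7) = 10p - 7
  -5p + 2 = 10p - 7  ⇒  -15p = -9  ⇒  p = 3/5.
Player 2's mix must leave Player 1 indifferent between B and A.
  Player 1's payoff to B: q·3 + (1−q)·1 = 2q + 1
  Player 1's payoff to A: q·(-7) + (1−q)·2 = -9q + 2
  2q + 1 = -9q + 2  ⇒  11q = 1  ⇒  q = 1/11.

p = 3/5, q = 1/11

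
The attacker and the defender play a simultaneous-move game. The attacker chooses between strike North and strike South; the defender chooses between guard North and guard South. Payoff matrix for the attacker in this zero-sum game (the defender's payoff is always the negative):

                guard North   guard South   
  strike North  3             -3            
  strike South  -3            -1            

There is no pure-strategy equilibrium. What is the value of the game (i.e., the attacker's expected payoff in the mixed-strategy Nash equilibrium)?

Set the attacker's expected payoff from strike North equal to that from strike South:
  the attacker's payoff from strike North: q·3 + (1−q)·(-3) = 6q - 3
  the attacker's payoff from strike South: q·(-3) + (1−q)·(-1) = -2q - 1
  6q - 3 = -2q - 1  ⇒  8q = 2  ⇒  q = 1/4.
The value is the attacker's expected payoff against this mix (using strike North): (1/4)·3 + (3/4)·(-3) = -3/2.

v = -3/2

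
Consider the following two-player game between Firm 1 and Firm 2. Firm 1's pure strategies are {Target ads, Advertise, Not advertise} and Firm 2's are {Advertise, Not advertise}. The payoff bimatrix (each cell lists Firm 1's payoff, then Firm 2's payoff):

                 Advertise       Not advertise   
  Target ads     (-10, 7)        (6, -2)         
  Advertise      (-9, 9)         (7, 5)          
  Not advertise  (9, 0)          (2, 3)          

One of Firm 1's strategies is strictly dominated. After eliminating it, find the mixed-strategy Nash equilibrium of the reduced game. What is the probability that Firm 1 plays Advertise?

p = 3/7

Firm 1's strategy Target ads is strictly dominated by Advertise: -9 > -10 and 7 > 6. Eliminate Target ads.
Firm 2's indifference between Advertise and Not advertise determines Firm 1's mixing probability p:
  Firm 2's payoff to Advertise: p·9 + (1−p)·0 = 9p
  Firm 2's payoff to Not advertise: p·5 + (1−p)·3 = 2p + 3
  9p = 2p + 3  ⇒  7p = 3  ⇒  p = 3/7.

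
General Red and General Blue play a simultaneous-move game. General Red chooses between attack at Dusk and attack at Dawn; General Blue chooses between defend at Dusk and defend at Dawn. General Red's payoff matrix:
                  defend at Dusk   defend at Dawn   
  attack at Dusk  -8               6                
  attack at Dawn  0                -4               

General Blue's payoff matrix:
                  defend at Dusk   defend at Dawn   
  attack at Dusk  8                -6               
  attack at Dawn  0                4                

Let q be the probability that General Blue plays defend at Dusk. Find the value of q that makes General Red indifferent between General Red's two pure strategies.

For General Red to be willing to mix, General Red must be indifferent between attack at Dusk and attack at Dawn, which pins down General Blue's mix.
  General Red's payoff from attack at Dusk: q·(-8) + (1−q)·6 = -14q + 6
  General Red's payoff from attack at Dawn: q·0 + (1−q)·(-4) = 4q - 4
  -14q + 6 = 4q - 4  ⇒  -18q = -10  ⇒  q = 5/9.

q = 5/9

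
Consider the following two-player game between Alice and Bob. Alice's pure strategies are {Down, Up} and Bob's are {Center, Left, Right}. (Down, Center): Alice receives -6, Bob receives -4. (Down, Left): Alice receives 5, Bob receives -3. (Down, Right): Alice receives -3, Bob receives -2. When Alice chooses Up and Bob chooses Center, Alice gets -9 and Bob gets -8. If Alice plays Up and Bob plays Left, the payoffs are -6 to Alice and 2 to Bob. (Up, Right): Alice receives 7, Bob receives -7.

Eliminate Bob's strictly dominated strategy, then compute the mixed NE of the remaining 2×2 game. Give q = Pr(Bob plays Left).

Bob's strategy Center is strictly dominated by Right: -2 > -4 and -7 > -8. Eliminate Center.
In a mixed equilibrium Alice is indifferent between Down and Up; this condition fixes q.
  Alice's expected payoff from Down: q·5 + (1−q)·(-3) = 8q - 3
  Alice's expected payoff from Up: q·(-6) + (1−q)·7 = -13q + 7
  8q - 3 = -13q + 7  ⇒  21q = 10  ⇒  q = 10/21.

q = 10/21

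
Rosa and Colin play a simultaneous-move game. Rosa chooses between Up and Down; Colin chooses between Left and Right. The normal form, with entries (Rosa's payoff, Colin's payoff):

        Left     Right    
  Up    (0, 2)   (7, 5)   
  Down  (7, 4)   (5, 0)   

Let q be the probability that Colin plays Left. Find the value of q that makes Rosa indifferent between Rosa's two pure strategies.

For Rosa to be willing to mix, Rosa must be indifferent between Up and Down, which pins down Colin's mix.
  Rosa's payoff to Up: q·0 + (1−q)·7 = -7q + 7
  Rosa's payoff to Down: q·7 + (1−q)·5 = 2q + 5
  -7q + 7 = 2q + 5  ⇒  -9q = -2  ⇒  q = 2/9.

q = 2/9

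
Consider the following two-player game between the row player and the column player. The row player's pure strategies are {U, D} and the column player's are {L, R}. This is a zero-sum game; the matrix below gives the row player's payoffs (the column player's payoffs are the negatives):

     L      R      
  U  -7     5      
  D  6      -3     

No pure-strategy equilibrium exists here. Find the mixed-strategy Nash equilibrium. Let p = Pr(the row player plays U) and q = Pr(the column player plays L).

p = 3/7, q = 8/21

The column player's indifference between L and R determines the row player's mixing probability p:
  the column player's expected payoff from L: p·7 + (1−p)·(-6) = 13p - 6
  the column player's expected payoff from R: p·(-5) + (1−p)·3 = -8p + 3
  13p - 6 = -8p + 3  ⇒  21p = 9  ⇒  p = 3/7.
The row player's indifference between U and D determines the column player's mixing probability q:
  the row player's payoff from U: q·(-7) + (1−q)·5 = -12q + 5
  the row player's payoff from D: q·6 + (1−q)·(-3) = 9q - 3
  -12q + 5 = 9q - 3  ⇒  -21q = -8  ⇒  q = 8/21.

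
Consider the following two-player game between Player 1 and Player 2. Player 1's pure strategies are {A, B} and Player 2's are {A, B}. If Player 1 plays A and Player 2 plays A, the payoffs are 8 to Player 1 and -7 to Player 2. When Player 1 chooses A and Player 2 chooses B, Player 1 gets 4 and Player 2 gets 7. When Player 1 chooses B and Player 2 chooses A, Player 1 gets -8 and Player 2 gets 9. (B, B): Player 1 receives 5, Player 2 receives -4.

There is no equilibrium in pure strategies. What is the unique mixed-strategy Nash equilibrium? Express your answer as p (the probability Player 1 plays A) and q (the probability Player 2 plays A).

Player 1's mix must leave Player 2 indifferent between A and B.
  Player 2's expected payoff from A: p·(-7) + (1−p)·9 = -16p + 9
  Player 2's expected payoff from B: p·7 + (1−p)·(-4) = 11p - 4
  -16p + 9 = 11p - 4  ⇒  -27p = -13  ⇒  p = 13/27.
Set Player 1's expected payoff from A equal to that from B:
  Player 1's payoff to A: q·8 + (1−q)·4 = 4q + 4
  Player 1's payoff to B: q·(-8) + (1−q)·5 = -13q + 5
  4q + 4 = -13q + 5  ⇒  17q = 1  ⇒  q = 1/17.

p = 13/27, q = 1/17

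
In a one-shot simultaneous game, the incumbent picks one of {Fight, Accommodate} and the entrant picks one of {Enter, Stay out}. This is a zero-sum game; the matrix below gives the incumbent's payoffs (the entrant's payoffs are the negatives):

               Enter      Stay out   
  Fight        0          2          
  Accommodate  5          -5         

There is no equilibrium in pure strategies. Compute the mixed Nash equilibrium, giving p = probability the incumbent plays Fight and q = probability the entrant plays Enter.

For the entrant to be willing to mix, the entrant must be indifferent between Enter and Stay out, which pins down the incumbent's mix.
  the entrant's payoff from Enter: p·0 + (1−p)·(-5) = 5p - 5
  the entrant's payoff from Stay out: p·(-2) + (1−p)·5 = -7p + 5
  5p - 5 = -7p + 5  ⇒  12p = 10  ⇒  p = 5/6.
The incumbent's indifference between Fight and Accommodate determines the entrant's mixing probability q:
  the incumbent's expected payoff from Fight: q·0 + (1−q)·2 = -2q + 2
  the incumbent's expected payoff from Accommodate: q·5 + (1−q)·(-5) = 10q - 5
  -2q + 2 = 10q - 5  ⇒  -12q = -7  ⇒  q = 7/12.

p = 5/6, q = 7/12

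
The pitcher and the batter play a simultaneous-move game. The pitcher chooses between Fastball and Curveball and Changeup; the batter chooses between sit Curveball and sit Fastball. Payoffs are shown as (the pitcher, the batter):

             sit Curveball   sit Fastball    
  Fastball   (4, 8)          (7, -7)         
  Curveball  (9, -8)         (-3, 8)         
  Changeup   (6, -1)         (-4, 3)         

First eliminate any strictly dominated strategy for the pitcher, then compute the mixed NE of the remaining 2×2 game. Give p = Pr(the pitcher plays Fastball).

p = 16/31

The pitcher's strategy Changeup is strictly dominated by Curveball: 9 > 6 and -3 > -4. Eliminate Changeup.
Set the batter's expected payoff from sit Curveball equal to that from sit Fastball:
  the batter's expected payoff from sit Curveball: p·8 + (1−p)·(-8) = 16p - 8
  the batter's expected payoff from sit Fastball: p·(-7) + (1−p)·8 = -15p + 8
  16p - 8 = -15p + 8  ⇒  31p = 16  ⇒  p = 16/31.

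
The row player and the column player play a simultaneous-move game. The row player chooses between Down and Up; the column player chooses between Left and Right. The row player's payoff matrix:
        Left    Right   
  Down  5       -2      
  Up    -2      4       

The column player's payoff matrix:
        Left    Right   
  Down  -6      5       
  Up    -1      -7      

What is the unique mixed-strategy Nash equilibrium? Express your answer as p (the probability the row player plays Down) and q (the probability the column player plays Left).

p = 6/17, q = 6/13

In a mixed equilibrium the column player is indifferent between Left and Right; this condition fixes p.
  the column player's payoff from Left: p·(-6) + (1−p)·(-1) = -5p - 1
  the column player's payoff from Right: p·5 + (1−p)·(-7) = 12p - 7
  -5p - 1 = 12p - 7  ⇒  -17p = -6  ⇒  p = 6/17.
The column player's mix must leave the row player indifferent between Down and Up.
  the row player's payoff from Down: q·5 + (1−q)·(-2) = 7q - 2
  the row player's payoff from Up: q·(-2) + (1−q)·4 = -6q + 4
  7q - 2 = -6q + 4  ⇒  13q = 6  ⇒  q = 6/13.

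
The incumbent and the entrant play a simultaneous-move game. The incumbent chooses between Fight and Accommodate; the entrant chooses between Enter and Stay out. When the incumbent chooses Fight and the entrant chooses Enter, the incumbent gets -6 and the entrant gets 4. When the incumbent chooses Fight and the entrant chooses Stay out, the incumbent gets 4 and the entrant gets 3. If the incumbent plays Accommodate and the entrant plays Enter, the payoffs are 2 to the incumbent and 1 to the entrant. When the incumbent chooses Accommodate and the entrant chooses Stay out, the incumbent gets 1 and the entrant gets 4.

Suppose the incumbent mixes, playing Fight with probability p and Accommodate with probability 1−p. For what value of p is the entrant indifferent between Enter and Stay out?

For the entrant to be willing to mix, the entrant must be indifferent between Enter and Stay out, which pins down the incumbent's mix.
  the entrant's payoff from Enter: p·4 + (1−p)·1 = 3p + 1
  the entrant's payoff from Stay out: p·3 + (1−p)·4 = -p + 4
  3p + 1 = -p + 4  ⇒  4p = 3  ⇒  p = 3/4.

p = 3/4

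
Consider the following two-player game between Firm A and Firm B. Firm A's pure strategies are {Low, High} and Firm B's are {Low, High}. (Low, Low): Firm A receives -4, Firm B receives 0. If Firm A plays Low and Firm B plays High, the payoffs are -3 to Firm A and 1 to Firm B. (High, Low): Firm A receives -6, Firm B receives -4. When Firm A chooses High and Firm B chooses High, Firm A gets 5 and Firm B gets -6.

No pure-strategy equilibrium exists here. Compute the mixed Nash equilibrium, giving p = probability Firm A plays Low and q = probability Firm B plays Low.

p = 2/3, q = 4/5

For Firm B to be willing to mix, Firm B must be indifferent between Low and High, which pins down Firm A's mix.
  Firm B's expected payoff from Low: p·0 + (1−p)·(-4) = 4p - 4
  Firm B's expected payoff from High: p·1 + (1−p)·(-6) = 7p - 6
  4p - 4 = 7p - 6  ⇒  -3p = -2  ⇒  p = 2/3.
In a mixed equilibrium Firm A is indifferent between Low and High; this condition fixes q.
  Firm A's payoff from Low: q·(-4) + (1−q)·(-3) = -q - 3
  Firm A's payoff from High: q·(-6) + (1−q)·5 = -11q + 5
  -q - 3 = -11q + 5  ⇒  10q = 8  ⇒  q = 4/5.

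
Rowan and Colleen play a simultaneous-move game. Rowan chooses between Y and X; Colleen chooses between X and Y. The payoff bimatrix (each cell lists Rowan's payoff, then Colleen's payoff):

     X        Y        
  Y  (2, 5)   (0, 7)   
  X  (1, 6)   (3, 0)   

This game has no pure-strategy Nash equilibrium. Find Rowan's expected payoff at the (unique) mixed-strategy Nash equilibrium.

For Rowan to be willing to mix, Rowan must be indifferent between Y and X, which pins down Colleen's mix.
  Rowan's payoff from Y: q·2 + (1−q)·0 = 2q
  Rowan's payoff from X: q·1 + (1−q)·3 = -2q + 3
  2q = -2q + 3  ⇒  4q = 3  ⇒  q = 3/4.
At equilibrium Rowan is indifferent across rows, so Rowan's payoff equals the payoff from Y: (3/4)·2 + (1/4)·0 = 3/2.

3/2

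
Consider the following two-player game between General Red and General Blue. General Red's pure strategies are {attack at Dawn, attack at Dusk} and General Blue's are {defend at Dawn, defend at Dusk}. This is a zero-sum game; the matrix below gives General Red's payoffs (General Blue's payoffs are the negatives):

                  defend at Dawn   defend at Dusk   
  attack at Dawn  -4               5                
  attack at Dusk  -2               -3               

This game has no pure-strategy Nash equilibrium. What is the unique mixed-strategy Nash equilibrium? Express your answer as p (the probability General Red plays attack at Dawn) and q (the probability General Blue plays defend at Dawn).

In a mixed equilibrium General Blue is indifferent between defend at Dawn and defend at Dusk; this condition fixes p.
  General Blue's payoff from defend at Dawn: p·4 + (1−p)·2 = 2p + 2
  General Blue's payoff from defend at Dusk: p·(-5) + (1−p)·3 = -8p + 3
  2p + 2 = -8p + 3  ⇒  10p = 1  ⇒  p = 1/10.
General Red's indifference between attack at Dawn and attack at Dusk determines General Blue's mixing probability q:
  General Red's payoff from attack at Dawn: q·(-4) + (1−q)·5 = -9q + 5
  General Red's payoff from attack at Dusk: q·(-2) + (1−q)·(-3) = q - 3
  -9q + 5 = q - 3  ⇒  -10q = -8  ⇒  q = 4/5.

p = 1/10, q = 4/5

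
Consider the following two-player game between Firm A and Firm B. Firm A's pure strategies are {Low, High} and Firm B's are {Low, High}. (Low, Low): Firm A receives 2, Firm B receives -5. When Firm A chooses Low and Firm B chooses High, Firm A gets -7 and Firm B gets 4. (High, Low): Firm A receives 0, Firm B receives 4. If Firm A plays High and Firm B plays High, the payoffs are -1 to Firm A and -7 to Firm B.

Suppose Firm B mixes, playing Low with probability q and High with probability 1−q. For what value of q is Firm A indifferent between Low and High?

Firm B's mix must leave Firm A indifferent between Low and High.
  Firm A's payoff from Low: q·2 + (1−q)·(-7) = 9q - 7
  Firm A's payoff from High: q·0 + (1−q)·(-1) = q - 1
  9q - 7 = q - 1  ⇒  8q = 6  ⇒  q = 3/4.

q = 3/4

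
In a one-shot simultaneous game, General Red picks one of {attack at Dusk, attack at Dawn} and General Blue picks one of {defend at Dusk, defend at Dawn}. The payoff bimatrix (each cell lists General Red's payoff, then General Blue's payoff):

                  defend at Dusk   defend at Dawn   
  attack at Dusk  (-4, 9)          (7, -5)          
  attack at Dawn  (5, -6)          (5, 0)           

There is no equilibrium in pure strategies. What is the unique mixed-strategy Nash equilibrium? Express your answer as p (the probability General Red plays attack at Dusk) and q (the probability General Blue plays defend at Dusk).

p = 3/10, q = 2/11

In a mixed equilibrium General Blue is indifferent between defend at Dusk and defend at Dawn; this condition fixes p.
  General Blue's payoff to defend at Dusk: p·9 + (1−p)·(-6) = 15p - 6
  General Blue's payoff to defend at Dawn: p·(-5) + (1−p)·0 = -5p
  15p - 6 = -5p  ⇒  20p = 6  ⇒  p = 3/10.
For General Red to be willing to mix, General Red must be indifferent between attack at Dusk and attack at Dawn, which pins down General Blue's mix.
  General Red's payoff to attack at Dusk: q·(-4) + (1−q)·7 = -11q + 7
  General Red's payoff to attack at Dawn: q·5 + (1−q)·5 = 5
  -11q + 7 = 5  ⇒  -11q = -2  ⇒  q = 2/11.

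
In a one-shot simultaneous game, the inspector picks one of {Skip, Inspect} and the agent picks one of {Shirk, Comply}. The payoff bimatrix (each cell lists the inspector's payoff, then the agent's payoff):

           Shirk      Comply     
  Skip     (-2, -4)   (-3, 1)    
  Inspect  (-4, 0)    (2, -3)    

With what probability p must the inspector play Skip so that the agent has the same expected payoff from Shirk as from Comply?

Set the agent's expected payoff from Shirk equal to that from Comply:
  the agent's payoff to Shirk: p·(-4) + (1−p)·0 = -4p
  the agent's payoff to Comply: p·1 + (1−p)·(-3) = 4p - 3
  -4p = 4p - 3  ⇒  -8p = -3  ⇒  p = 3/8.

p = 3/8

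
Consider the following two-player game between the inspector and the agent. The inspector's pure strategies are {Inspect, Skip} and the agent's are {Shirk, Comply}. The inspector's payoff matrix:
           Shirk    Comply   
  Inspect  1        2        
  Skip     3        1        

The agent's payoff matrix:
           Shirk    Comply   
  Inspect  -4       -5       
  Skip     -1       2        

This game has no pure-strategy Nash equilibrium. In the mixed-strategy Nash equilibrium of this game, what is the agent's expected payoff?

Set the agent's expected payoff from Shirk equal to that from Comply:
  the agent's expected payoff from Shirk: p·(-4) + (1−p)·(-1) = -3p - 1
  the agent's expected payoff from Comply: p·(-5) + (1−p)·2 = -7p + 2
  -3p - 1 = -7p + 2  ⇒  4p = 3  ⇒  p = 3/4.
At equilibrium the agent is indifferent across columns, so the agent's payoff equals the payoff from Shirk: (3/4)·(-4) + (1/4)·(-1) = -13/4.

-13/4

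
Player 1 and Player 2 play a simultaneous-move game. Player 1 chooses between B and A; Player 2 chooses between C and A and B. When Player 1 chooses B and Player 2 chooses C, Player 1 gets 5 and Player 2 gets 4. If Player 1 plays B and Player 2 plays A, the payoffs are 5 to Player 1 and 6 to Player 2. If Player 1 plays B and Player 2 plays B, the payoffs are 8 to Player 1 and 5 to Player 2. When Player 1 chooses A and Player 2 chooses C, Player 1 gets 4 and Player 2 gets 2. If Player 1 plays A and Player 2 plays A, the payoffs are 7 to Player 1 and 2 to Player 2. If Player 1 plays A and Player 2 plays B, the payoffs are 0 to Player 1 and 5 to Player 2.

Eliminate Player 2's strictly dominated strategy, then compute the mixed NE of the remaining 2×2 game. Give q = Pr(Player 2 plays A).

Player 2's strategy C is strictly dominated by B: 5 > 4 and 5 > 2. Eliminate C.
Player 2's mix must leave Player 1 indifferent between B and A.
  Player 1's payoff from B: q·5 + (1−q)·8 = -3q + 8
  Player 1's payoff from A: q·7 + (1−q)·0 = 7q
  -3q + 8 = 7q  ⇒  -10q = -8  ⇒  q = 4/5.

q = 4/5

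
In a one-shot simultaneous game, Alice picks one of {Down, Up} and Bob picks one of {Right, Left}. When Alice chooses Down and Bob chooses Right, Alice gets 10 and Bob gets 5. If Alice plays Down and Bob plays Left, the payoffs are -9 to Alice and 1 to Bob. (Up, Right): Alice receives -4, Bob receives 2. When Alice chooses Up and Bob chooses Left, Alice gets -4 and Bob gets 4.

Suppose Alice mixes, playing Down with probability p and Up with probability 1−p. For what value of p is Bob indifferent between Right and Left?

p = 1/3

For Bob to be willing to mix, Bob must be indifferent between Right and Left, which pins down Alice's mix.
  Bob's payoff from Right: p·5 + (1−p)·2 = 3p + 2
  Bob's payoff from Left: p·1 + (1−p)·4 = -3p + 4
  3p + 2 = -3p + 4  ⇒  6p = 2  ⇒  p = 1/3.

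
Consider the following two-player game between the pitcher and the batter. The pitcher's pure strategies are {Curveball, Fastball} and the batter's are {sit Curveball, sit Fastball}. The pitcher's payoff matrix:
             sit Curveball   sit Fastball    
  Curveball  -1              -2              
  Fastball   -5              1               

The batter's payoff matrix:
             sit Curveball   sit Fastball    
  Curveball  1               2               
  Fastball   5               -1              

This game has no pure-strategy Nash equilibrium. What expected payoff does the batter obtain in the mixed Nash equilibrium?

For the batter to be willing to mix, the batter must be indifferent between sit Curveball and sit Fastball, which pins down the pitcher's mix.
  the batter's payoff to sit Curveball: p·1 + (1−p)·5 = -4p + 5
  the batter's payoff to sit Fastball: p·2 + (1−p)·(-1) = 3p - 1
  -4p + 5 = 3p - 1  ⇒  -7p = -6  ⇒  p = 6/7.
At equilibrium the batter is indifferent across columns, so the batter's payoff equals the payoff from sit Curveball: (6/7)·1 + (1/7)·5 = 11/7.

11/7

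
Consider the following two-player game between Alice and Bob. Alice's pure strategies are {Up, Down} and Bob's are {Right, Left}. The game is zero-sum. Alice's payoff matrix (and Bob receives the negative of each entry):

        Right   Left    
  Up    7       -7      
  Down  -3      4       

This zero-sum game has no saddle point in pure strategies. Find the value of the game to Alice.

Set Alice's expected payoff from Up equal to that from Down:
  Alice's payoff from Up: q·7 + (1−q)·(-7) = 14q - 7
  Alice's payoff from Down: q·(-3) + (1−q)·4 = -7q + 4
  14q - 7 = -7q + 4  ⇒  21q = 11  ⇒  q = 11/21.
The value is Alice's expected payoff against this mix (using Up): (11/21)·7 + (10/21)·(-7) = 1/3.

v = 1/3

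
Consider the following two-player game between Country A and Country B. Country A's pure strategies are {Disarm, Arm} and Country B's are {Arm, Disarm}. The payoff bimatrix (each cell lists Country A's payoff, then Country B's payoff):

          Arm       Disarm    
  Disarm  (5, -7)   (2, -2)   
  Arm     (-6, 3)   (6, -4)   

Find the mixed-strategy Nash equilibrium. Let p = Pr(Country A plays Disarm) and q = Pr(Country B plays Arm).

In a mixed equilibrium Country B is indifferent between Arm and Disarm; this condition fixes p.
  Country B's payoff from Arm: p·(-7) + (1−p)·3 = -10p + 3
  Country B's payoff from Disarm: p·(-2) + (1−p)·(-4) = 2p - 4
  -10p + 3 = 2p - 4  ⇒  -12p = -7  ⇒  p = 7/12.
Set Country A's expected payoff from Disarm equal to that from Arm:
  Country A's expected payoff from Disarm: q·5 + (1−q)·2 = 3q + 2
  Country A's expected payoff from Arm: q·(-6) + (1−q)·6 = -12q + 6
  3q + 2 = -12q + 6  ⇒  15q = 4  ⇒  q = 4/15.

p = 7/12, q = 4/15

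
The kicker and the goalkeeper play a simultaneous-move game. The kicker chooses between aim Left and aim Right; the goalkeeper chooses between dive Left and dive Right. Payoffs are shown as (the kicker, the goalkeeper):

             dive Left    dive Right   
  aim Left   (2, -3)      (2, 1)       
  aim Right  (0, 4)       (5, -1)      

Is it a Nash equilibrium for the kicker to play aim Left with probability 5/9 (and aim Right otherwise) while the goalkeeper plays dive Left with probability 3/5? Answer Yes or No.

Yes

Check the goalkeeper's indifference given the kicker's mix p = 5/9:
  payoff from dive Left = 1/9; payoff from dive Right = 1/9 — equal.
Check the kicker's indifference given the goalkeeper's mix q = 3/5:
  payoff from aim Left = 2; payoff from aim Right = 2 — equal.
Both players are indifferent, so neither can profitably deviate.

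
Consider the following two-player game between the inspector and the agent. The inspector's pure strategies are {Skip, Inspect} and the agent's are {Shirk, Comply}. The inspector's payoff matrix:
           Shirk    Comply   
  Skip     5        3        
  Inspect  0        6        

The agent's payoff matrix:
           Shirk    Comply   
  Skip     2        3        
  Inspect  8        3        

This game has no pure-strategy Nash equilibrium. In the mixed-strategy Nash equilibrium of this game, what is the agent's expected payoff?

The inspector's mix must leave the agent indifferent between Shirk and Comply.
  the agent's payoff from Shirk: p·2 + (1−p)·8 = -6p + 8
  the agent's payoff from Comply: p·3 + (1−p)·3 = 3
  -6p + 8 = 3  ⇒  -6p = -5  ⇒  p = 5/6.
At equilibrium the agent is indifferent across columns, so the agent's payoff equals the payoff from Shirk: (5/6)·2 + (1/6)·8 = 3.

3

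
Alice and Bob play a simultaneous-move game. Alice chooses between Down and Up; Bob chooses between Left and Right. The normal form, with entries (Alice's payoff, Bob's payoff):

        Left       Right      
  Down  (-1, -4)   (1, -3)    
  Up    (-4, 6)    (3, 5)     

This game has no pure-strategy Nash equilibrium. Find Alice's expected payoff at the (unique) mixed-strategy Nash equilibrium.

Alice's indifference between Down and Up determines Bob's mixing probability q:
  Alice's expected payoff from Down: q·(-1) + (1−q)·1 = -2q + 1
  Alice's expected payoff from Up: q·(-4) + (1−q)·3 = -7q + 3
  -2q + 1 = -7q + 3  ⇒  5q = 2  ⇒  q = 2/5.
At equilibrium Alice is indifferent across rows, so Alice's payoff equals the payoff from Down: (2/5)·(-1) + (3/5)·1 = 1/5.

1/5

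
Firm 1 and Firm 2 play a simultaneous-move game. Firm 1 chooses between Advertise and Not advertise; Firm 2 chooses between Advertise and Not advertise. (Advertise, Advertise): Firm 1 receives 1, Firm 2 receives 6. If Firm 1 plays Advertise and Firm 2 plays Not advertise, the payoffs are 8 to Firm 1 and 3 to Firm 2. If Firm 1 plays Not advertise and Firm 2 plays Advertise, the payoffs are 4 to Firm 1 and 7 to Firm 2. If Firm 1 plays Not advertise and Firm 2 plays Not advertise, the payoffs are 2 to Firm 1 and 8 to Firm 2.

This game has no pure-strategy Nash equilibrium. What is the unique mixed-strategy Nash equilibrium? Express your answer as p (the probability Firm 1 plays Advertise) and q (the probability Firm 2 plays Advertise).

For Firm 2 to be willing to mix, Firm 2 must be indifferent between Advertise and Not advertise, which pins down Firm 1's mix.
  Firm 2's expected payoff from Advertise: p·6 + (1−p)·7 = -p + 7
  Firm 2's expected payoff from Not advertise: p·3 + (1−p)·8 = -5p + 8
  -p + 7 = -5p + 8  ⇒  4p = 1  ⇒  p = 1/4.
Set Firm 1's expected payoff from Advertise equal to that from Not advertise:
  Firm 1's expected payoff from Advertise: q·1 + (1−q)·8 = -7q + 8
  Firm 1's expected payoff from Not advertise: q·4 + (1−q)·2 = 2q + 2
  -7q + 8 = 2q + 2  ⇒  -9q = -6  ⇒  q = 2/3.

p = 1/4, q = 2/3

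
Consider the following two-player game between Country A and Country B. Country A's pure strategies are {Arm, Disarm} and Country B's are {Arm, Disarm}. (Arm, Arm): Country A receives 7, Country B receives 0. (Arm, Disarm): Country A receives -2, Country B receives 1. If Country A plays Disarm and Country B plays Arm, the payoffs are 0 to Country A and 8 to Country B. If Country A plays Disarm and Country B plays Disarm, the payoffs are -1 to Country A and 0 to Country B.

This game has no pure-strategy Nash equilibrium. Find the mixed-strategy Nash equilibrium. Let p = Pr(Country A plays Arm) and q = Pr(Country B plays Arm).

For Country B to be willing to mix, Country B must be indifferent between Arm and Disarm, which pins down Country A's mix.
  Country B's payoff from Arm: p·0 + (1−p)·8 = -8p + 8
  Country B's payoff from Disarm: p·1 + (1−p)·0 = p
  -8p + 8 = p  ⇒  -9p = -8  ⇒  p = 8/9.
In a mixed equilibrium Country A is indifferent between Arm and Disarm; this condition fixes q.
  Country A's payoff from Arm: q·7 + (1−q)·(-2) = 9q - 2
  Country A's payoff from Disarm: q·0 + (1−q)·(-1) = q - 1
  9q - 2 = q - 1  ⇒  8q = 1  ⇒  q = 1/8.

p = 8/9, q = 1/8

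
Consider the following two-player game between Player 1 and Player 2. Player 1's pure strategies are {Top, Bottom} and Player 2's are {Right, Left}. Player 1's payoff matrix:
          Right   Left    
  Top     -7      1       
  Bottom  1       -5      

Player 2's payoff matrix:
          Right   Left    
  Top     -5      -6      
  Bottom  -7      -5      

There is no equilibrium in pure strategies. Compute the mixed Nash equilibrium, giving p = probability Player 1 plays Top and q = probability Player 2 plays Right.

p = 2/3, q = 3/7

For Player 2 to be willing to mix, Player 2 must be indifferent between Right and Left, which pins down Player 1's mix.
  Player 2's payoff to Right: p·(-5) + (1−p)·(-7) = 2p - 7
  Player 2's payoff to Left: p·(-6) + (1−p)·(-5) = -p - 5
  2p - 7 = -p - 5  ⇒  3p = 2  ⇒  p = 2/3.
Set Player 1's expected payoff from Top equal to that from Bottom:
  Player 1's expected payoff from Top: q·(-7) + (1−q)·1 = -8q + 1
  Player 1's expected payoff from Bottom: q·1 + (1−q)·(-5) = 6q - 5
  -8q + 1 = 6q - 5  ⇒  -14q = -6  ⇒  q = 3/7.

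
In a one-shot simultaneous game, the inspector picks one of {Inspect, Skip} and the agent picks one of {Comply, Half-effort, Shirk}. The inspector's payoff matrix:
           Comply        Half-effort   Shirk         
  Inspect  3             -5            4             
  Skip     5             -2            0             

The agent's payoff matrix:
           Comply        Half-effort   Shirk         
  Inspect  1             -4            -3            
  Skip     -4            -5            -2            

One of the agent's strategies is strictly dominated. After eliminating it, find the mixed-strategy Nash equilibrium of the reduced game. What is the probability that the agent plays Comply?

q = 2/3

The agent's strategy Half-effort is strictly dominated by Shirk: -3 > -4 and -2 > -5. Eliminate Half-effort.
In a mixed equilibrium the inspector is indifferent between Inspect and Skip; this condition fixes q.
  the inspector's payoff from Inspect: q·3 + (1−q)·4 = -q + 4
  the inspector's payoff from Skip: q·5 + (1−q)·0 = 5q
  -q + 4 = 5q  ⇒  -6q = -4  ⇒  q = 2/3.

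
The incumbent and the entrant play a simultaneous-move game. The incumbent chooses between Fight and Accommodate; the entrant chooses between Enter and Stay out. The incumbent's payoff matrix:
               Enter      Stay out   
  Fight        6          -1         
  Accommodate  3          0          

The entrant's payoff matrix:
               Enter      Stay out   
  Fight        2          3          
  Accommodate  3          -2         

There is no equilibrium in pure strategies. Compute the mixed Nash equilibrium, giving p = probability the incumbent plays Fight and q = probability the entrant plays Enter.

p = 5/6, q = 1/4

The incumbent's mix must leave the entrant indifferent between Enter and Stay out.
  the entrant's payoff to Enter: p·2 + (1−p)·3 = -p + 3
  the entrant's payoff to Stay out: p·3 + (1−p)·(-2) = 5p - 2
  -p + 3 = 5p - 2  ⇒  -6p = -5  ⇒  p = 5/6.
For the incumbent to be willing to mix, the incumbent must be indifferent between Fight and Accommodate, which pins down the entrant's mix.
  the incumbent's expected payoff from Fight: q·6 + (1−q)·(-1) = 7q - 1
  the incumbent's expected payoff from Accommodate: q·3 + (1−q)·0 = 3q
  7q - 1 = 3q  ⇒  4q = 1  ⇒  q = 1/4.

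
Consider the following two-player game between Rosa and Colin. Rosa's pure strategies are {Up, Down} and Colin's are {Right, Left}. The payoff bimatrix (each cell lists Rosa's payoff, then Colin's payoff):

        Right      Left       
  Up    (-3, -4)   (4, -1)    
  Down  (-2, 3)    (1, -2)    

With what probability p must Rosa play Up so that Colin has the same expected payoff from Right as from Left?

p = 5/8

Set Colin's expected payoff from Right equal to that from Left:
  Colin's payoff to Right: p·(-4) + (1−p)·3 = -7p + 3
  Colin's payoff to Left: p·(-1) + (1−p)·(-2) = p - 2
  -7p + 3 = p - 2  ⇒  -8p = -5  ⇒  p = 5/8.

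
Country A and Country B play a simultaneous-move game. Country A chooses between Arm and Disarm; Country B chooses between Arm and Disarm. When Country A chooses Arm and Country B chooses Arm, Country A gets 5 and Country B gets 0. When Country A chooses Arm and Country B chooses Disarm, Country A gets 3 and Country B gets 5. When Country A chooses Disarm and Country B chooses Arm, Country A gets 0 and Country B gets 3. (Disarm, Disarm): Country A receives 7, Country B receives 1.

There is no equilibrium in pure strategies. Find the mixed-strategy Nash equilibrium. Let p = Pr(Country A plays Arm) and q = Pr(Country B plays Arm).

p = 2/7, q = 4/9

Set Country B's expected payoff from Arm equal to that from Disarm:
  Country B's payoff to Arm: p·0 + (1−p)·3 = -3p + 3
  Country B's payoff to Disarm: p·5 + (1−p)·1 = 4p + 1
  -3p + 3 = 4p + 1  ⇒  -7p = -2  ⇒  p = 2/7.
Set Country A's expected payoff from Arm equal to that from Disarm:
  Country A's expected payoff from Arm: q·5 + (1−q)·3 = 2q + 3
  Country A's expected payoff from Disarm: q·0 + (1−q)·7 = -7q + 7
  2q + 3 = -7q + 7  ⇒  9q = 4  ⇒  q = 4/9.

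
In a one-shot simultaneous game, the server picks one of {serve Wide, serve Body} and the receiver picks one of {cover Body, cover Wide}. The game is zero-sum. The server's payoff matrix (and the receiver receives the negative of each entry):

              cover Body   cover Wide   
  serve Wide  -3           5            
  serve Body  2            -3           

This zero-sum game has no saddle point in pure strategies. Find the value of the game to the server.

v = 1/13

In a mixed equilibrium the server is indifferent between serve Wide and serve Body; this condition fixes q.
  the server's payoff to serve Wide: q·(-3) + (1−q)·5 = -8q + 5
  the server's payoff to serve Body: q·2 + (1−q)·(-3) = 5q - 3
  -8q + 5 = 5q - 3  ⇒  -13q = -8  ⇒  q = 8/13.
The value is the server's expected payoff against this mix (using serve Wide): (8/13)·(-3) + (5/13)·5 = 1/13.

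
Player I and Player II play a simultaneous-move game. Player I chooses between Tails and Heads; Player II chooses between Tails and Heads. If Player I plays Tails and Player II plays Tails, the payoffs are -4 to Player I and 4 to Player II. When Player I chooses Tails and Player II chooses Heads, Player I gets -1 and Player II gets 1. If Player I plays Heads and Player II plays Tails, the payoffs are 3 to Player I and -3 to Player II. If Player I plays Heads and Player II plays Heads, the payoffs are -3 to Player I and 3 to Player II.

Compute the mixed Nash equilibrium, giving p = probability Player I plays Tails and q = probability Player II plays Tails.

p = 2/3, q = 2/9

Player II's indifference between Tails and Heads determines Player I's mixing probability p:
  Player II's payoff to Tails: p·4 + (1−p)·(-3) = 7p - 3
  Player II's payoff to Heads: p·1 + (1−p)·3 = -2p + 3
  7p - 3 = -2p + 3  ⇒  9p = 6  ⇒  p = 2/3.
Set Player I's expected payoff from Tails equal to that from Heads:
  Player I's expected payoff from Tails: q·(-4) + (1−q)·(-1) = -3q - 1
  Player I's expected payoff from Heads: q·3 + (1−q)·(-3) = 6q - 3
  -3q - 1 = 6q - 3  ⇒  -9q = -2  ⇒  q = 2/9.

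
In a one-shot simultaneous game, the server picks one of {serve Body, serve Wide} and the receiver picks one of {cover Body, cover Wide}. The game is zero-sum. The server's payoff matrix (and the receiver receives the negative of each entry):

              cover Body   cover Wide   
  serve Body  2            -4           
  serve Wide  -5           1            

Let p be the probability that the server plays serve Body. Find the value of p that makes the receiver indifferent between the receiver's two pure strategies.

The server's mix must leave the receiver indifferent between cover Body and cover Wide.
  the receiver's payoff from cover Body: p·(-2) + (1−p)·5 = -7p + 5
  the receiver's payoff from cover Wide: p·4 + (1−p)·(-1) = 5p - 1
  -7p + 5 = 5p - 1  ⇒  -12p = -6  ⇒  p = 1/2.

p = 1/2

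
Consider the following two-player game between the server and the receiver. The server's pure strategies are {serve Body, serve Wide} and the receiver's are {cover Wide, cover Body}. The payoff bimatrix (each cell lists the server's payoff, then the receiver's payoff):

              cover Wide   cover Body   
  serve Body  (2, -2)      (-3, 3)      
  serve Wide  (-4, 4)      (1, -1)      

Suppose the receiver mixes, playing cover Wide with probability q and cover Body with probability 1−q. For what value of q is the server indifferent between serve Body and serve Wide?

q = 2/5

The server's indifference between serve Body and serve Wide determines the receiver's mixing probability q:
  the server's payoff to serve Body: q·2 + (1−q)·(-3) = 5q - 3
  the server's payoff to serve Wide: q·(-4) + (1−q)·1 = -5q + 1
  5q - 3 = -5q + 1  ⇒  10q = 4  ⇒  q = 2/5.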